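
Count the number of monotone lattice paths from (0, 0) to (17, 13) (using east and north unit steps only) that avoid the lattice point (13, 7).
Number of paths = 103480650

Total paths from (0, 0) to (17, 13): C(30, 17) = 119759850. Paths through (13, 7): (paths (0, 0) → (13, 7)) × (paths (13, 7) → (17, 13)) = C(20, 13) · C(10, 4) = 77520 · 210 = 16279200. Avoidance count = 119759850 − 16279200 = 103480650.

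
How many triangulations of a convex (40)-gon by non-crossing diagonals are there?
C_38 = 176733862787006701400

These polygon triangulations are counted by the Catalan number C_n = (1/(n + 1)) · C(2n, n). For n = 38: C_38 = (1/39) · C(76, 38) = 6892620648693261354600/39 = 176733862787006701400.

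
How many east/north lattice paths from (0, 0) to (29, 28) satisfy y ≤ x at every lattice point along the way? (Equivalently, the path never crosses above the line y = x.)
Number of paths = 1002242216651368

By the reflection principle (André's argument), the number of monotone paths to (29, 28) with n ≤ m that never go above y = x is C(57, 29) − C(57, 30) = 15033633249770520 − 14031391033119152 = 1002242216651368.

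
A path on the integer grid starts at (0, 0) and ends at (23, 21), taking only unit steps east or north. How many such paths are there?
Number of paths = 2012616400080

A monotone lattice path from (0, 0) to (23, 21) consists of 23 east steps and 21 north steps in some order, so it is determined by which 23 of the 44 steps are east. The count is C(44, 23) = 2012616400080.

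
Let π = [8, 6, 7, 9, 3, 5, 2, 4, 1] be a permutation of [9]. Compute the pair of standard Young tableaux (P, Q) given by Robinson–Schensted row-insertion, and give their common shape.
P = [1, 4, 9] / [2, 5] / [3, 7] / [6] / [8];  Q = [1, 3, 4] / [2, 6] / [5, 8] / [7] / [9];  common shape = (3, 2, 2, 1, 1)

Row-insert the values π_1, π_2, … into P one at a time, bumping the leftmost entry strictly greater than the inserted value down to the next row. The recording tableau Q records, in position (i, j), the step at which that cell was added to P.
  Insert 8 (step 1): P = [8];  Q = [1]
  Insert 6 (step 2): P = [6] / [8];  Q = [1] / [2]
  Insert 7 (step 3): P = [6, 7] / [8];  Q = [1, 3] / [2]
  Insert 9 (step 4): P = [6, 7, 9] / [8];  Q = [1, 3, 4] / [2]
  Insert 3 (step 5): P = [3, 7, 9] / [6] / [8];  Q = [1, 3, 4] / [2] / [5]
  Insert 5 (step 6): P = [3, 5, 9] / [6, 7] / [8];  Q = [1, 3, 4] / [2, 6] / [5]
  Insert 2 (step 7): P = [2, 5, 9] / [3, 7] / [6] / [8];  Q = [1, 3, 4] / [2, 6] / [5] / [7]
  Insert 4 (step 8): P = [2, 4, 9] / [3, 5] / [6, 7] / [8];  Q = [1, 3, 4] / [2, 6] / [5, 8] / [7]
  Insert 1 (step 9): P = [1, 4, 9] / [2, 5] / [3, 7] / [6] / [8];  Q = [1, 3, 4] / [2, 6] / [5, 8] / [7] / [9]
Final shape: (3, 2, 2, 1, 1).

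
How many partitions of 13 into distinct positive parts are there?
q(13) = 18

List partitions of 13 into distinct parts: 13, 12+1, 11+2, 10+3, 10+2+1, 9+4, 9+3+1, 8+5, 8+4+1, 8+3+2, 7+6, 7+5+1, 7+4+2, 7+3+2+1, 6+5+2, 6+4+3, 6+4+2+1, 5+4+3+1. There are q(13) = 18. (Euler: this equals the number of odd-part partitions of 13.)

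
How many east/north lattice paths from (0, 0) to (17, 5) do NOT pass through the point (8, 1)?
Number of paths = 19899

Total paths from (0, 0) to (17, 5): C(22, 17) = 26334. Paths through (8, 1): (paths (0, 0) → (8, 1)) × (paths (8, 1) → (17, 5)) = C(9, 8) · C(13, 9) = 9 · 715 = 6435. Avoidance count = 26334 − 6435 = 19899.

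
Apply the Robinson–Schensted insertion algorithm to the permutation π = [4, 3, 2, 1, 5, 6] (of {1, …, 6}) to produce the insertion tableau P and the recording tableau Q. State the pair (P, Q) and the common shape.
P = [1, 5, 6] / [2] / [3] / [4];  Q = [1, 5, 6] / [2] / [3] / [4];  common shape = (3, 1, 1, 1)

Row-insert the values π_1, π_2, … into P one at a time, bumping the leftmost entry strictly greater than the inserted value down to the next row. The recording tableau Q records, in position (i, j), the step at which that cell was added to P.
  Insert 4 (step 1): P = [4];  Q = [1]
  Insert 3 (step 2): P = [3] / [4];  Q = [1] / [2]
  Insert 2 (step 3): P = [2] / [3] / [4];  Q = [1] / [2] / [3]
  Insert 1 (step 4): P = [1] / [2] / [3] / [4];  Q = [1] / [2] / [3] / [4]
  Insert 5 (step 5): P = [1, 5] / [2] / [3] / [4];  Q = [1, 5] / [2] / [3] / [4]
  Insert 6 (step 6): P = [1, 5, 6] / [2] / [3] / [4];  Q = [1, 5, 6] / [2] / [3] / [4]
Final shape: (3, 1, 1, 1).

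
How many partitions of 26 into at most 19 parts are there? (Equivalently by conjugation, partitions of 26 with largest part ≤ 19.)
p(26, parts ≤ 19) = 2406

Use the recurrence p(n, m) = p(n, m−1) + p(n−m, m): either the largest part is < m (count p(n, m−1)) or the largest part is exactly m (remove one copy of m, count p(n−m, m)). With p(0, ·) = 1 this gives p(26, parts ≤ 19) = 2406. (By conjugating Young diagrams, this also counts partitions of 26 into at most 19 parts.)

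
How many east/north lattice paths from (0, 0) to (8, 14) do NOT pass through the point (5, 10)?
Number of paths = 214665

Total paths from (0, 0) to (8, 14): C(22, 8) = 319770. Paths through (5, 10): (paths (0, 0) → (5, 10)) × (paths (5, 10) → (8, 14)) = C(15, 5) · C(7, 3) = 3003 · 35 = 105105. Avoidance count = 319770 − 105105 = 214665.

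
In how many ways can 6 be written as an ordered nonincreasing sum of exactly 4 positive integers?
p(6, 4 parts) = 2

Partitions of n into exactly k parts ↔ partitions of n − k into at most k parts (subtract 1 from each part). For n = 6, k = 4, the partitions are: 3+1+1+1, 2+2+1+1. Count = 2.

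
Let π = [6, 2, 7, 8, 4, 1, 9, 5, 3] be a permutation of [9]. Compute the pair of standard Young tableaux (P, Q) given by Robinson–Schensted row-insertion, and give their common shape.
P = [1, 3, 5, 9] / [2, 4, 8] / [6, 7];  Q = [1, 3, 4, 7] / [2, 5, 8] / [6, 9];  common shape = (4, 3, 2)

Row-insert the values π_1, π_2, … into P one at a time, bumping the leftmost entry strictly greater than the inserted value down to the next row. The recording tableau Q records, in position (i, j), the step at which that cell was added to P.
  Insert 6 (step 1): P = [6];  Q = [1]
  Insert 2 (step 2): P = [2] / [6];  Q = [1] / [2]
  Insert 7 (step 3): P = [2, 7] / [6];  Q = [1, 3] / [2]
  Insert 8 (step 4): P = [2, 7, 8] / [6];  Q = [1, 3, 4] / [2]
  Insert 4 (step 5): P = [2, 4, 8] / [6, 7];  Q = [1, 3, 4] / [2, 5]
  Insert 1 (step 6): P = [1, 4, 8] / [2, 7] / [6];  Q = [1, 3, 4] / [2, 5] / [6]
  Insert 9 (step 7): P = [1, 4, 8, 9] / [2, 7] / [6];  Q = [1, 3, 4, 7] / [2, 5] / [6]
  Insert 5 (step 8): P = [1, 4, 5, 9] / [2, 7, 8] / [6];  Q = [1, 3, 4, 7] / [2, 5, 8] / [6]
  Insert 3 (step 9): P = [1, 3, 5, 9] / [2, 4, 8] / [6, 7];  Q = [1, 3, 4, 7] / [2, 5, 8] / [6, 9]
Final shape: (4, 3, 2).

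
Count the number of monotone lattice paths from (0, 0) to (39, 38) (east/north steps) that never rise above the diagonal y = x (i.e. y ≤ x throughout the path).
Number of paths = 680425371729975800390

By the reflection principle (André's argument), the number of monotone paths to (39, 38) with n ≤ m that never go above y = x is C(77, 39) − C(77, 40) = 13608507434599516007800 − 12928082062869540207410 = 680425371729975800390.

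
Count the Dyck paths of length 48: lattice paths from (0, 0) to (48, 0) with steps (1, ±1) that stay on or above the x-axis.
C_24 = 1289904147324

These Dyck paths are counted by the Catalan number C_n = (1/(n + 1)) · C(2n, n). For n = 24: C_24 = (1/25) · C(48, 24) = 32247603683100/25 = 1289904147324.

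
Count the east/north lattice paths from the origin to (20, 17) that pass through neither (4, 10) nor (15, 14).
Number of paths = 11393192433

Inclusion–exclusion. Total paths: C(37, 20) = 15905368710. Through P₁: C(14, 4)·C(23, 16) = 245402157. Through P₂: C(29, 15)·C(8, 5) = 4343290560. Since P₁ is strictly southwest of P₂, a monotone path through both must visit P₁ then P₂; paths through both = C(14, 4)·C(15, 11)·C(8, 5) = 76516440. Avoid both = 15905368710 − 245402157 − 4343290560 + 76516440 = 11393192433.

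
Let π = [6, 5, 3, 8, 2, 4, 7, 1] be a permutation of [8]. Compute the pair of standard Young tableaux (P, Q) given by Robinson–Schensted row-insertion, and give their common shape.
P = [1, 4, 7] / [2, 8] / [3] / [5] / [6];  Q = [1, 4, 7] / [2, 6] / [3] / [5] / [8];  common shape = (3, 2, 1, 1, 1)

Row-insert the values π_1, π_2, … into P one at a time, bumping the leftmost entry strictly greater than the inserted value down to the next row. The recording tableau Q records, in position (i, j), the step at which that cell was added to P.
  Insert 6 (step 1): P = [6];  Q = [1]
  Insert 5 (step 2): P = [5] / [6];  Q = [1] / [2]
  Insert 3 (step 3): P = [3] / [5] / [6];  Q = [1] / [2] / [3]
  Insert 8 (step 4): P = [3, 8] / [5] / [6];  Q = [1, 4] / [2] / [3]
  Insert 2 (step 5): P = [2, 8] / [3] / [5] / [6];  Q = [1, 4] / [2] / [3] / [5]
  Insert 4 (step 6): P = [2, 4] / [3, 8] / [5] / [6];  Q = [1, 4] / [2, 6] / [3] / [5]
  Insert 7 (step 7): P = [2, 4, 7] / [3, 8] / [5] / [6];  Q = [1, 4, 7] / [2, 6] / [3] / [5]
  Insert 1 (step 8): P = [1, 4, 7] / [2, 8] / [3] / [5] / [6];  Q = [1, 4, 7] / [2, 6] / [3] / [5] / [8]
Final shape: (3, 2, 1, 1, 1).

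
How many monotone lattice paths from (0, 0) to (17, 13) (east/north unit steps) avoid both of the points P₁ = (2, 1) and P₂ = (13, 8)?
Number of paths = 53998002

Inclusion–exclusion. Total paths: C(30, 17) = 119759850. Through P₁: C(3, 2)·C(27, 15) = 52151580. Through P₂: C(21, 13)·C(9, 4) = 25639740. Since P₁ is strictly southwest of P₂, a monotone path through both must visit P₁ then P₂; paths through both = C(3, 2)·C(18, 11)·C(9, 4) = 12029472. Avoid both = 119759850 − 52151580 − 25639740 + 12029472 = 53998002.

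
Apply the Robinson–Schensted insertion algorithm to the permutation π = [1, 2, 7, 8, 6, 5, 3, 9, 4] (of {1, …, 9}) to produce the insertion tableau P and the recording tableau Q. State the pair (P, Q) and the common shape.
P = [1, 2, 3, 4, 9] / [5, 8] / [6] / [7];  Q = [1, 2, 3, 4, 8] / [5, 9] / [6] / [7];  common shape = (5, 2, 1, 1)

Row-insert the values π_1, π_2, … into P one at a time, bumping the leftmost entry strictly greater than the inserted value down to the next row. The recording tableau Q records, in position (i, j), the step at which that cell was added to P.
  Insert 1 (step 1): P = [1];  Q = [1]
  Insert 2 (step 2): P = [1, 2];  Q = [1, 2]
  Insert 7 (step 3): P = [1, 2, 7];  Q = [1, 2, 3]
  Insert 8 (step 4): P = [1, 2, 7, 8];  Q = [1, 2, 3, 4]
  Insert 6 (step 5): P = [1, 2, 6, 8] / [7];  Q = [1, 2, 3, 4] / [5]
  Insert 5 (step 6): P = [1, 2, 5, 8] / [6] / [7];  Q = [1, 2, 3, 4] / [5] / [6]
  Insert 3 (step 7): P = [1, 2, 3, 8] / [5] / [6] / [7];  Q = [1, 2, 3, 4] / [5] / [6] / [7]
  Insert 9 (step 8): P = [1, 2, 3, 8, 9] / [5] / [6] / [7];  Q = [1, 2, 3, 4, 8] / [5] / [6] / [7]
  Insert 4 (step 9): P = [1, 2, 3, 4, 9] / [5, 8] / [6] / [7];  Q = [1, 2, 3, 4, 8] / [5, 9] / [6] / [7]
Final shape: (5, 2, 1, 1).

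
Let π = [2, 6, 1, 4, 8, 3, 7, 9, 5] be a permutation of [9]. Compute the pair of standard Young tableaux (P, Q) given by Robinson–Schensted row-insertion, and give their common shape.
P = [1, 3, 5, 9] / [2, 4, 7] / [6, 8];  Q = [1, 2, 5, 8] / [3, 4, 7] / [6, 9];  common shape = (4, 3, 2)

Row-insert the values π_1, π_2, … into P one at a time, bumping the leftmost entry strictly greater than the inserted value down to the next row. The recording tableau Q records, in position (i, j), the step at which that cell was added to P.
  Insert 2 (step 1): P = [2];  Q = [1]
  Insert 6 (step 2): P = [2, 6];  Q = [1, 2]
  Insert 1 (step 3): P = [1, 6] / [2];  Q = [1, 2] / [3]
  Insert 4 (step 4): P = [1, 4] / [2, 6];  Q = [1, 2] / [3, 4]
  Insert 8 (step 5): P = [1, 4, 8] / [2, 6];  Q = [1, 2, 5] / [3, 4]
  Insert 3 (step 6): P = [1, 3, 8] / [2, 4] / [6];  Q = [1, 2, 5] / [3, 4] / [6]
  Insert 7 (step 7): P = [1, 3, 7] / [2, 4, 8] / [6];  Q = [1, 2, 5] / [3, 4, 7] / [6]
  Insert 9 (step 8): P = [1, 3, 7, 9] / [2, 4, 8] / [6];  Q = [1, 2, 5, 8] / [3, 4, 7] / [6]
  Insert 5 (step 9): P = [1, 3, 5, 9] / [2, 4, 7] / [6, 8];  Q = [1, 2, 5, 8] / [3, 4, 7] / [6, 9]
Final shape: (4, 3, 2).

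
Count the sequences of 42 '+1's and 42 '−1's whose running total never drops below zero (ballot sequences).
C_42 = 39044429911904443959240

These ballot sequences are counted by the Catalan number C_n = (1/(n + 1)) · C(2n, n). For n = 42: C_42 = (1/43) · C(84, 42) = 1678910486211891090247320/43 = 39044429911904443959240.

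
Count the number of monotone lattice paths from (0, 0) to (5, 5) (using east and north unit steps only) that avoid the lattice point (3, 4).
Number of paths = 147

Total paths from (0, 0) to (5, 5): C(10, 5) = 252. Paths through (3, 4): (paths (0, 0) → (3, 4)) × (paths (3, 4) → (5, 5)) = C(7, 3) · C(3, 2) = 35 · 3 = 105. Avoidance count = 252 − 105 = 147.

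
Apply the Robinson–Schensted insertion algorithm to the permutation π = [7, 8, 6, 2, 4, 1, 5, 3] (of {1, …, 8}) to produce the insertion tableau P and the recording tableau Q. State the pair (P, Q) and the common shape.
P = [1, 3, 5] / [2, 4] / [6, 8] / [7];  Q = [1, 2, 7] / [3, 5] / [4, 8] / [6];  common shape = (3, 2, 2, 1)

Row-insert the values π_1, π_2, … into P one at a time, bumping the leftmost entry strictly greater than the inserted value down to the next row. The recording tableau Q records, in position (i, j), the step at which that cell was added to P.
  Insert 7 (step 1): P = [7];  Q = [1]
  Insert 8 (step 2): P = [7, 8];  Q = [1, 2]
  Insert 6 (step 3): P = [6, 8] / [7];  Q = [1, 2] / [3]
  Insert 2 (step 4): P = [2, 8] / [6] / [7];  Q = [1, 2] / [3] / [4]
  Insert 4 (step 5): P = [2, 4] / [6, 8] / [7];  Q = [1, 2] / [3, 5] / [4]
  Insert 1 (step 6): P = [1, 4] / [2, 8] / [6] / [7];  Q = [1, 2] / [3, 5] / [4] / [6]
  Insert 5 (step 7): P = [1, 4, 5] / [2, 8] / [6] / [7];  Q = [1, 2, 7] / [3, 5] / [4] / [6]
  Insert 3 (step 8): P = [1, 3, 5] / [2, 4] / [6, 8] / [7];  Q = [1, 2, 7] / [3, 5] / [4, 8] / [6]
Final shape: (3, 2, 2, 1).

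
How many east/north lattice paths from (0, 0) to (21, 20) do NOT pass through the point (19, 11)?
Number of paths = 266124435720

Total paths from (0, 0) to (21, 20): C(41, 21) = 269128937220. Paths through (19, 11): (paths (0, 0) → (19, 11)) × (paths (19, 11) → (21, 20)) = C(30, 19) · C(11, 2) = 54627300 · 55 = 3004501500. Avoidance count = 269128937220 − 3004501500 = 266124435720.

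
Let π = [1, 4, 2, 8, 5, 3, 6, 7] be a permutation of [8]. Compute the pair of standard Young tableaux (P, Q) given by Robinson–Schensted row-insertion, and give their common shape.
P = [1, 2, 3, 6, 7] / [4, 5] / [8];  Q = [1, 2, 4, 7, 8] / [3, 5] / [6];  common shape = (5, 2, 1)

Row-insert the values π_1, π_2, … into P one at a time, bumping the leftmost entry strictly greater than the inserted value down to the next row. The recording tableau Q records, in position (i, j), the step at which that cell was added to P.
  Insert 1 (step 1): P = [1];  Q = [1]
  Insert 4 (step 2): P = [1, 4];  Q = [1, 2]
  Insert 2 (step 3): P = [1, 2] / [4];  Q = [1, 2] / [3]
  Insert 8 (step 4): P = [1, 2, 8] / [4];  Q = [1, 2, 4] / [3]
  Insert 5 (step 5): P = [1, 2, 5] / [4, 8];  Q = [1, 2, 4] / [3, 5]
  Insert 3 (step 6): P = [1, 2, 3] / [4, 5] / [8];  Q = [1, 2, 4] / [3, 5] / [6]
  Insert 6 (step 7): P = [1, 2, 3, 6] / [4, 5] / [8];  Q = [1, 2, 4, 7] / [3, 5] / [6]
  Insert 7 (step 8): P = [1, 2, 3, 6, 7] / [4, 5] / [8];  Q = [1, 2, 4, 7, 8] / [3, 5] / [6]
Final shape: (5, 2, 1).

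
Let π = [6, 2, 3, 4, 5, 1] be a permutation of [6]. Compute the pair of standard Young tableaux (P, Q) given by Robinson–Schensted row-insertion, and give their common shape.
P = [1, 3, 4, 5] / [2] / [6];  Q = [1, 3, 4, 5] / [2] / [6];  common shape = (4, 1, 1)

Row-insert the values π_1, π_2, … into P one at a time, bumping the leftmost entry strictly greater than the inserted value down to the next row. The recording tableau Q records, in position (i, j), the step at which that cell was added to P.
  Insert 6 (step 1): P = [6];  Q = [1]
  Insert 2 (step 2): P = [2] / [6];  Q = [1] / [2]
  Insert 3 (step 3): P = [2, 3] / [6];  Q = [1, 3] / [2]
  Insert 4 (step 4): P = [2, 3, 4] / [6];  Q = [1, 3, 4] / [2]
  Insert 5 (step 5): P = [2, 3, 4, 5] / [6];  Q = [1, 3, 4, 5] / [2]
  Insert 1 (step 6): P = [1, 3, 4, 5] / [2] / [6];  Q = [1, 3, 4, 5] / [2] / [6]
Final shape: (4, 1, 1).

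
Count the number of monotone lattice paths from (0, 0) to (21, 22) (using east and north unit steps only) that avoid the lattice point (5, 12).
Number of paths = 1019180465680

Total paths from (0, 0) to (21, 22): C(43, 21) = 1052049481860. Paths through (5, 12): (paths (0, 0) → (5, 12)) × (paths (5, 12) → (21, 22)) = C(17, 5) · C(26, 16) = 6188 · 5311735 = 32869016180. Avoidance count = 1052049481860 − 32869016180 = 1019180465680.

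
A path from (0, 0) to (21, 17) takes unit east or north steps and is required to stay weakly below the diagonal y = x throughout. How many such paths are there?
Number of paths = 6541168950

By the reflection principle (André's argument), the number of monotone paths to (21, 17) with n ≤ m that never go above y = x is C(38, 21) − C(38, 22) = 28781143380 − 22239974430 = 6541168950.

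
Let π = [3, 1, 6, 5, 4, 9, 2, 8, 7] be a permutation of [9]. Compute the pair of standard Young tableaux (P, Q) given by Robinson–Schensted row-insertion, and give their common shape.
P = [1, 2, 7] / [3, 4, 8] / [5, 9] / [6];  Q = [1, 3, 6] / [2, 4, 8] / [5, 9] / [7];  common shape = (3, 3, 2, 1)

Row-insert the values π_1, π_2, … into P one at a time, bumping the leftmost entry strictly greater than the inserted value down to the next row. The recording tableau Q records, in position (i, j), the step at which that cell was added to P.
  Insert 3 (step 1): P = [3];  Q = [1]
  Insert 1 (step 2): P = [1] / [3];  Q = [1] / [2]
  Insert 6 (step 3): P = [1, 6] / [3];  Q = [1, 3] / [2]
  Insert 5 (step 4): P = [1, 5] / [3, 6];  Q = [1, 3] / [2, 4]
  Insert 4 (step 5): P = [1, 4] / [3, 5] / [6];  Q = [1, 3] / [2, 4] / [5]
  Insert 9 (step 6): P = [1, 4, 9] / [3, 5] / [6];  Q = [1, 3, 6] / [2, 4] / [5]
  Insert 2 (step 7): P = [1, 2, 9] / [3, 4] / [5] / [6];  Q = [1, 3, 6] / [2, 4] / [5] / [7]
  Insert 8 (step 8): P = [1, 2, 8] / [3, 4, 9] / [5] / [6];  Q = [1, 3, 6] / [2, 4, 8] / [5] / [7]
  Insert 7 (step 9): P = [1, 2, 7] / [3, 4, 8] / [5, 9] / [6];  Q = [1, 3, 6] / [2, 4, 8] / [5, 9] / [7]
Final shape: (3, 3, 2, 1).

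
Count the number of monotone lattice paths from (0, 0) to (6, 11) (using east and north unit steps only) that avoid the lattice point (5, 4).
Number of paths = 11368

Total paths from (0, 0) to (6, 11): C(17, 6) = 12376. Paths through (5, 4): (paths (0, 0) → (5, 4)) × (paths (5, 4) → (6, 11)) = C(9, 5) · C(8, 1) = 126 · 8 = 1008. Avoidance count = 12376 − 1008 = 11368.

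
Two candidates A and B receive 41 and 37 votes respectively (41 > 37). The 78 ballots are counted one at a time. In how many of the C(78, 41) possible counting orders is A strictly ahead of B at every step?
Strict-lead orderings = 1261276298816540508040

Total orderings of the 78 votes with 41 for A: C(78, 41) = 24594887826922539906780. By the Bertrand ballot formula (Cycle Lemma / reflection principle), the number of orderings in which A is strictly ahead of B throughout is (p − q)/(p + q) · C(p + q, p) = (41 − 37)/(41 + 37) · 24594887826922539906780 = 1261276298816540508040.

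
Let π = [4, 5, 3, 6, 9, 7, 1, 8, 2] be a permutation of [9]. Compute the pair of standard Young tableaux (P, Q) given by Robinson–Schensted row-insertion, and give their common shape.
P = [1, 2, 6, 7, 8] / [3, 5] / [4, 9];  Q = [1, 2, 4, 5, 8] / [3, 6] / [7, 9];  common shape = (5, 2, 2)

Row-insert the values π_1, π_2, … into P one at a time, bumping the leftmost entry strictly greater than the inserted value down to the next row. The recording tableau Q records, in position (i, j), the step at which that cell was added to P.
  Insert 4 (step 1): P = [4];  Q = [1]
  Insert 5 (step 2): P = [4, 5];  Q = [1, 2]
  Insert 3 (step 3): P = [3, 5] / [4];  Q = [1, 2] / [3]
  Insert 6 (step 4): P = [3, 5, 6] / [4];  Q = [1, 2, 4] / [3]
  Insert 9 (step 5): P = [3, 5, 6, 9] / [4];  Q = [1, 2, 4, 5] / [3]
  Insert 7 (step 6): P = [3, 5, 6, 7] / [4, 9];  Q = [1, 2, 4, 5] / [3, 6]
  Insert 1 (step 7): P = [1, 5, 6, 7] / [3, 9] / [4];  Q = [1, 2, 4, 5] / [3, 6] / [7]
  Insert 8 (step 8): P = [1, 5, 6, 7, 8] / [3, 9] / [4];  Q = [1, 2, 4, 5, 8] / [3, 6] / [7]
  Insert 2 (step 9): P = [1, 2, 6, 7, 8] / [3, 5] / [4, 9];  Q = [1, 2, 4, 5, 8] / [3, 6] / [7, 9]
Final shape: (5, 2, 2).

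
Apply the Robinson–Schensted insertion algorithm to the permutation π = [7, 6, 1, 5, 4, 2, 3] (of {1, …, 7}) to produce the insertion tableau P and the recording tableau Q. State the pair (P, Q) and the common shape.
P = [1, 2, 3] / [4] / [5] / [6] / [7];  Q = [1, 4, 7] / [2] / [3] / [5] / [6];  common shape = (3, 1, 1, 1, 1)

Row-insert the values π_1, π_2, … into P one at a time, bumping the leftmost entry strictly greater than the inserted value down to the next row. The recording tableau Q records, in position (i, j), the step at which that cell was added to P.
  Insert 7 (step 1): P = [7];  Q = [1]
  Insert 6 (step 2): P = [6] / [7];  Q = [1] / [2]
  Insert 1 (step 3): P = [1] / [6] / [7];  Q = [1] / [2] / [3]
  Insert 5 (step 4): P = [1, 5] / [6] / [7];  Q = [1, 4] / [2] / [3]
  Insert 4 (step 5): P = [1, 4] / [5] / [6] / [7];  Q = [1, 4] / [2] / [3] / [5]
  Insert 2 (step 6): P = [1, 2] / [4] / [5] / [6] / [7];  Q = [1, 4] / [2] / [3] / [5] / [6]
  Insert 3 (step 7): P = [1, 2, 3] / [4] / [5] / [6] / [7];  Q = [1, 4, 7] / [2] / [3] / [5] / [6]
Final shape: (3, 1, 1, 1, 1).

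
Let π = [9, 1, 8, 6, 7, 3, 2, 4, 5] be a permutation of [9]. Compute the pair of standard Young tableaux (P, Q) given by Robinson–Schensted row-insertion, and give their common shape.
P = [1, 2, 4, 5] / [3, 7] / [6] / [8] / [9];  Q = [1, 3, 5, 9] / [2, 8] / [4] / [6] / [7];  common shape = (4, 2, 1, 1, 1)

Row-insert the values π_1, π_2, … into P one at a time, bumping the leftmost entry strictly greater than the inserted value down to the next row. The recording tableau Q records, in position (i, j), the step at which that cell was added to P.
  Insert 9 (step 1): P = [9];  Q = [1]
  Insert 1 (step 2): P = [1] / [9];  Q = [1] / [2]
  Insert 8 (step 3): P = [1, 8] / [9];  Q = [1, 3] / [2]
  Insert 6 (step 4): P = [1, 6] / [8] / [9];  Q = [1, 3] / [2] / [4]
  Insert 7 (step 5): P = [1, 6, 7] / [8] / [9];  Q = [1, 3, 5] / [2] / [4]
  Insert 3 (step 6): P = [1, 3, 7] / [6] / [8] / [9];  Q = [1, 3, 5] / [2] / [4] / [6]
  Insert 2 (step 7): P = [1, 2, 7] / [3] / [6] / [8] / [9];  Q = [1, 3, 5] / [2] / [4] / [6] / [7]
  Insert 4 (step 8): P = [1, 2, 4] / [3, 7] / [6] / [8] / [9];  Q = [1, 3, 5] / [2, 8] / [4] / [6] / [7]
  Insert 5 (step 9): P = [1, 2, 4, 5] / [3, 7] / [6] / [8] / [9];  Q = [1, 3, 5, 9] / [2, 8] / [4] / [6] / [7]
Final shape: (4, 2, 1, 1, 1).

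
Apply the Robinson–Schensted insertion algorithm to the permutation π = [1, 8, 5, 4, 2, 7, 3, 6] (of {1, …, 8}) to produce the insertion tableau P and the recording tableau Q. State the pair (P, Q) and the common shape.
P = [1, 2, 3, 6] / [4, 7] / [5] / [8];  Q = [1, 2, 6, 8] / [3, 7] / [4] / [5];  common shape = (4, 2, 1, 1)

Row-insert the values π_1, π_2, … into P one at a time, bumping the leftmost entry strictly greater than the inserted value down to the next row. The recording tableau Q records, in position (i, j), the step at which that cell was added to P.
  Insert 1 (step 1): P = [1];  Q = [1]
  Insert 8 (step 2): P = [1, 8];  Q = [1, 2]
  Insert 5 (step 3): P = [1, 5] / [8];  Q = [1, 2] / [3]
  Insert 4 (step 4): P = [1, 4] / [5] / [8];  Q = [1, 2] / [3] / [4]
  Insert 2 (step 5): P = [1, 2] / [4] / [5] / [8];  Q = [1, 2] / [3] / [4] / [5]
  Insert 7 (step 6): P = [1, 2, 7] / [4] / [5] / [8];  Q = [1, 2, 6] / [3] / [4] / [5]
  Insert 3 (step 7): P = [1, 2, 3] / [4, 7] / [5] / [8];  Q = [1, 2, 6] / [3, 7] / [4] / [5]
  Insert 6 (step 8): P = [1, 2, 3, 6] / [4, 7] / [5] / [8];  Q = [1, 2, 6, 8] / [3, 7] / [4] / [5]
Final shape: (4, 2, 1, 1).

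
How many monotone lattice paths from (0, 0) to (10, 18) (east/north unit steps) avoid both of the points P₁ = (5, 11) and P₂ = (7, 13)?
Number of paths = 6790182

Inclusion–exclusion. Total paths: C(28, 10) = 13123110. Through P₁: C(16, 5)·C(12, 5) = 3459456. Through P₂: C(20, 7)·C(8, 3) = 4341120. Since P₁ is strictly southwest of P₂, a monotone path through both must visit P₁ then P₂; paths through both = C(16, 5)·C(4, 2)·C(8, 3) = 1467648. Avoid both = 13123110 − 3459456 − 4341120 + 1467648 = 6790182.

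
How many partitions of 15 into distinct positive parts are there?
q(15) = 27

List partitions of 15 into distinct parts: 15, 14+1, 13+2, 12+3, 12+2+1, 11+4, 11+3+1, 10+5, 10+4+1, 10+3+2, 9+6, 9+5+1, 9+4+2, 9+3+2+1, 8+7, 8+6+1, 8+5+2, 8+4+3, 8+4+2+1, 7+6+2, 7+5+3, 7+5+2+1, 7+4+3+1, 6+5+4, 6+5+3+1, 6+4+3+2, 5+4+3+2+1. There are q(15) = 27. (Euler: this equals the number of odd-part partitions of 15.)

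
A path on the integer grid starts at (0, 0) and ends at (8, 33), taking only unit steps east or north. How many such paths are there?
Number of paths = 95548245

A monotone lattice path from (0, 0) to (8, 33) consists of 8 east steps and 33 north steps in some order, so it is determined by which 8 of the 41 steps are east. The count is C(41, 8) = 95548245.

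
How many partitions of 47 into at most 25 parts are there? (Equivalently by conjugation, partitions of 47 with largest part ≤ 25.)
p(47, parts ≤ 25) = 121248

Use the recurrence p(n, m) = p(n, m−1) + p(n−m, m): either the largest part is < m (count p(n, m−1)) or the largest part is exactly m (remove one copy of m, count p(n−m, m)). With p(0, ·) = 1 this gives p(47, parts ≤ 25) = 121248. (By conjugating Young diagrams, this also counts partitions of 47 into at most 25 parts.)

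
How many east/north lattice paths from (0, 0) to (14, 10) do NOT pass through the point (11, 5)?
Number of paths = 1716648

Total paths from (0, 0) to (14, 10): C(24, 14) = 1961256. Paths through (11, 5): (paths (0, 0) → (11, 5)) × (paths (11, 5) → (14, 10)) = C(16, 11) · C(8, 3) = 4368 · 56 = 244608. Avoidance count = 1961256 − 244608 = 1716648.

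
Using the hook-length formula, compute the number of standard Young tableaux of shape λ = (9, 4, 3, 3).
# SYT of shape (9, 4, 3, 3) = 6348888

Hook-length formula: f^λ = n! / Π hook(c), product over all cells c of the Young diagram. For λ = (9, 4, 3, 3), n = 19 boxes. Hook lengths by row (left-to-right, top-to-bottom): [12, 11, 10, 7, 5, 4, 3, 2, 1]; [6, 5, 4, 1]; [4, 3, 2]; [3, 2, 1]. Product of hooks = 19160064000. So f^λ = 19! / 19160064000 = 121645100408832000 / 19160064000 = 6348888.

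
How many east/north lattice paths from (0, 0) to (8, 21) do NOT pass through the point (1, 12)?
Number of paths = 4143425

Total paths from (0, 0) to (8, 21): C(29, 8) = 4292145. Paths through (1, 12): (paths (0, 0) → (1, 12)) × (paths (1, 12) → (8, 21)) = C(13, 1) · C(16, 7) = 13 · 11440 = 148720. Avoidance count = 4292145 − 148720 = 4143425.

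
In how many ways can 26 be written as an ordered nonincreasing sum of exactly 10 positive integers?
p(26, 10 parts) = 212

Partitions of n into exactly k parts are in bijection with partitions of n − k into at most k parts (subtract 1 from each part). So p(26, exactly 10) = p(16, parts ≤ 10). Computing via the recurrence p(m, j) = p(m, j−1) + p(m−j, j) gives 212.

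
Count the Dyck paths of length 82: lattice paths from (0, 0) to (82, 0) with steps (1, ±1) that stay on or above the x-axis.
C_41 = 10113918591637898134020

These Dyck paths are counted by the Catalan number C_n = (1/(n + 1)) · C(2n, n). For n = 41: C_41 = (1/42) · C(82, 41) = 424784580848791721628840/42 = 10113918591637898134020.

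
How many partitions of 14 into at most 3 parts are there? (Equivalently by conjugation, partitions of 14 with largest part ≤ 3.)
p(14, parts ≤ 3) = 24

Partitions of 14 with all parts ≤ 3: 3+3+3+3+2, 3+3+3+3+1+1, 3+3+3+2+2+1, 3+3+3+2+1+1+1, 3+3+3+1+1+1+1+1, 3+3+2+2+2+2, 3+3+2+2+2+1+1, 3+3+2+2+1+1+1+1, 3+3+2+1+1+1+1+1+1, 3+3+1+1+1+1+1+1+1+1, 3+2+2+2+2+2+1, 3+2+2+2+2+1+1+1, 3+2+2+2+1+1+1+1+1, 3+2+2+1+1+1+1+1+1+1, 3+2+1+1+1+1+1+1+1+1+1, 3+1+1+1+1+1+1+1+1+1+1+1, 2+2+2+2+2+2+2, 2+2+2+2+2+2+1+1, 2+2+2+2+2+1+1+1+1, 2+2+2+2+1+1+1+1+1+1, 2+2+2+1+1+1+1+1+1+1+1, 2+2+1+1+1+1+1+1+1+1+1+1, 2+1+1+1+1+1+1+1+1+1+1+1+1, 1+1+1+1+1+1+1+1+1+1+1+1+1+1. Count = 24.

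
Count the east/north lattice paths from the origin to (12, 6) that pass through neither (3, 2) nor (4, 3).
Number of paths = 8939

Inclusion–exclusion. Total paths: C(18, 12) = 18564. Through P₁: C(5, 3)·C(13, 9) = 7150. Through P₂: C(7, 4)·C(11, 8) = 5775. Since P₁ is strictly southwest of P₂, a monotone path through both must visit P₁ then P₂; paths through both = C(5, 3)·C(2, 1)·C(11, 8) = 3300. Avoid both = 18564 − 7150 − 5775 + 3300 = 8939.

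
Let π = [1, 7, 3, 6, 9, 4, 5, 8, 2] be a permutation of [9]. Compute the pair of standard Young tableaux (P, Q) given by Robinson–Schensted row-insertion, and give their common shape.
P = [1, 2, 4, 5, 8] / [3, 9] / [6] / [7];  Q = [1, 2, 4, 5, 8] / [3, 7] / [6] / [9];  common shape = (5, 2, 1, 1)

Row-insert the values π_1, π_2, … into P one at a time, bumping the leftmost entry strictly greater than the inserted value down to the next row. The recording tableau Q records, in position (i, j), the step at which that cell was added to P.
  Insert 1 (step 1): P = [1];  Q = [1]
  Insert 7 (step 2): P = [1, 7];  Q = [1, 2]
  Insert 3 (step 3): P = [1, 3] / [7];  Q = [1, 2] / [3]
  Insert 6 (step 4): P = [1, 3, 6] / [7];  Q = [1, 2, 4] / [3]
  Insert 9 (step 5): P = [1, 3, 6, 9] / [7];  Q = [1, 2, 4, 5] / [3]
  Insert 4 (step 6): P = [1, 3, 4, 9] / [6] / [7];  Q = [1, 2, 4, 5] / [3] / [6]
  Insert 5 (step 7): P = [1, 3, 4, 5] / [6, 9] / [7];  Q = [1, 2, 4, 5] / [3, 7] / [6]
  Insert 8 (step 8): P = [1, 3, 4, 5, 8] / [6, 9] / [7];  Q = [1, 2, 4, 5, 8] / [3, 7] / [6]
  Insert 2 (step 9): P = [1, 2, 4, 5, 8] / [3, 9] / [6] / [7];  Q = [1, 2, 4, 5, 8] / [3, 7] / [6] / [9]
Final shape: (5, 2, 1, 1).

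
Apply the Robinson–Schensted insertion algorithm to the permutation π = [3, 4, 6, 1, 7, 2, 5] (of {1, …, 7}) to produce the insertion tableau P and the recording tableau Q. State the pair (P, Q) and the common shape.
P = [1, 2, 5, 7] / [3, 4, 6];  Q = [1, 2, 3, 5] / [4, 6, 7];  common shape = (4, 3)

Row-insert the values π_1, π_2, … into P one at a time, bumping the leftmost entry strictly greater than the inserted value down to the next row. The recording tableau Q records, in position (i, j), the step at which that cell was added to P.
  Insert 3 (step 1): P = [3];  Q = [1]
  Insert 4 (step 2): P = [3, 4];  Q = [1, 2]
  Insert 6 (step 3): P = [3, 4, 6];  Q = [1, 2, 3]
  Insert 1 (step 4): P = [1, 4, 6] / [3];  Q = [1, 2, 3] / [4]
  Insert 7 (step 5): P = [1, 4, 6, 7] / [3];  Q = [1, 2, 3, 5] / [4]
  Insert 2 (step 6): P = [1, 2, 6, 7] / [3, 4];  Q = [1, 2, 3, 5] / [4, 6]
  Insert 5 (step 7): P = [1, 2, 5, 7] / [3, 4, 6];  Q = [1, 2, 3, 5] / [4, 6, 7]
Final shape: (4, 3).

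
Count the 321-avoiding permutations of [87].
C_87 = 16435314834665426797069144960762886143367590394940

These 321-avoiding permutations are counted by the Catalan number C_n = (1/(n + 1)) · C(2n, n). For n = 87: C_87 = (1/88) · C(174, 87) = 1446307705450557558142084756547133980616347954754720/88 = 16435314834665426797069144960762886143367590394940.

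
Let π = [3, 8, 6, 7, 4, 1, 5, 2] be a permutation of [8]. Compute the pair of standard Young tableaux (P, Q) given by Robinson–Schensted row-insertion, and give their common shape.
P = [1, 2, 5] / [3, 4] / [6, 7] / [8];  Q = [1, 2, 4] / [3, 7] / [5, 8] / [6];  common shape = (3, 2, 2, 1)

Row-insert the values π_1, π_2, … into P one at a time, bumping the leftmost entry strictly greater than the inserted value down to the next row. The recording tableau Q records, in position (i, j), the step at which that cell was added to P.
  Insert 3 (step 1): P = [3];  Q = [1]
  Insert 8 (step 2): P = [3, 8];  Q = [1, 2]
  Insert 6 (step 3): P = [3, 6] / [8];  Q = [1, 2] / [3]
  Insert 7 (step 4): P = [3, 6, 7] / [8];  Q = [1, 2, 4] / [3]
  Insert 4 (step 5): P = [3, 4, 7] / [6] / [8];  Q = [1, 2, 4] / [3] / [5]
  Insert 1 (step 6): P = [1, 4, 7] / [3] / [6] / [8];  Q = [1, 2, 4] / [3] / [5] / [6]
  Insert 5 (step 7): P = [1, 4, 5] / [3, 7] / [6] / [8];  Q = [1, 2, 4] / [3, 7] / [5] / [6]
  Insert 2 (step 8): P = [1, 2, 5] / [3, 4] / [6, 7] / [8];  Q = [1, 2, 4] / [3, 7] / [5, 8] / [6]
Final shape: (3, 2, 2, 1).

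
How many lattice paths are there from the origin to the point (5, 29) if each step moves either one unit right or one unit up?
Number of paths = 278256

A monotone lattice path from (0, 0) to (5, 29) consists of 5 east steps and 29 north steps in some order, so it is determined by which 5 of the 34 steps are east. The count is C(34, 5) = 278256.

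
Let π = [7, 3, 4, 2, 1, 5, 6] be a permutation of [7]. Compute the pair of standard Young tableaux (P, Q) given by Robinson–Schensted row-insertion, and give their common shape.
P = [1, 4, 5, 6] / [2] / [3] / [7];  Q = [1, 3, 6, 7] / [2] / [4] / [5];  common shape = (4, 1, 1, 1)

Row-insert the values π_1, π_2, … into P one at a time, bumping the leftmost entry strictly greater than the inserted value down to the next row. The recording tableau Q records, in position (i, j), the step at which that cell was added to P.
  Insert 7 (step 1): P = [7];  Q = [1]
  Insert 3 (step 2): P = [3] / [7];  Q = [1] / [2]
  Insert 4 (step 3): P = [3, 4] / [7];  Q = [1, 3] / [2]
  Insert 2 (step 4): P = [2, 4] / [3] / [7];  Q = [1, 3] / [2] / [4]
  Insert 1 (step 5): P = [1, 4] / [2] / [3] / [7];  Q = [1, 3] / [2] / [4] / [5]
  Insert 5 (step 6): P = [1, 4, 5] / [2] / [3] / [7];  Q = [1, 3, 6] / [2] / [4] / [5]
  Insert 6 (step 7): P = [1, 4, 5, 6] / [2] / [3] / [7];  Q = [1, 3, 6, 7] / [2] / [4] / [5]
Final shape: (4, 1, 1, 1).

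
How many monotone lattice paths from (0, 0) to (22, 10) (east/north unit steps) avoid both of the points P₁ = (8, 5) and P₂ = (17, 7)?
Number of paths = 34129140

Inclusion–exclusion. Total paths: C(32, 22) = 64512240. Through P₁: C(13, 8)·C(19, 14) = 14965236. Through P₂: C(24, 17)·C(8, 5) = 19381824. Since P₁ is strictly southwest of P₂, a monotone path through both must visit P₁ then P₂; paths through both = C(13, 8)·C(11, 9)·C(8, 5) = 3963960. Avoid both = 64512240 − 14965236 − 19381824 + 3963960 = 34129140.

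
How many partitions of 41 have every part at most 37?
p(41, parts ≤ 37) = 44576

Use the recurrence p(n, m) = p(n, m−1) + p(n−m, m): either the largest part is < m (count p(n, m−1)) or the largest part is exactly m (remove one copy of m, count p(n−m, m)). With p(0, ·) = 1 this gives p(41, parts ≤ 37) = 44576. (By conjugating Young diagrams, this also counts partitions of 41 into at most 37 parts.)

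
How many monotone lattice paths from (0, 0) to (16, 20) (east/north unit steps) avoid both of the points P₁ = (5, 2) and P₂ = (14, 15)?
Number of paths = 5171957280

Inclusion–exclusion. Total paths: C(36, 16) = 7307872110. Through P₁: C(7, 5)·C(29, 11) = 726543090. Through P₂: C(29, 14)·C(7, 2) = 1628733960. Since P₁ is strictly southwest of P₂, a monotone path through both must visit P₁ then P₂; paths through both = C(7, 5)·C(22, 9)·C(7, 2) = 219362220. Avoid both = 7307872110 − 726543090 − 1628733960 + 219362220 = 5171957280.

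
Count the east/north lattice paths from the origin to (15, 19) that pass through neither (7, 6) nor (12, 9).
Number of paths = 1450198156

Inclusion–exclusion. Total paths: C(34, 15) = 1855967520. Through P₁: C(13, 7)·C(21, 8) = 349188840. Through P₂: C(21, 12)·C(13, 3) = 84063980. Since P₁ is strictly southwest of P₂, a monotone path through both must visit P₁ then P₂; paths through both = C(13, 7)·C(8, 5)·C(13, 3) = 27483456. Avoid both = 1855967520 − 349188840 − 84063980 + 27483456 = 1450198156.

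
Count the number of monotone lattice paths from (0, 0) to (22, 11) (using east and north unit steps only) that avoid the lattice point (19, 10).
Number of paths = 113416680

Total paths from (0, 0) to (22, 11): C(33, 22) = 193536720. Paths through (19, 10): (paths (0, 0) → (19, 10)) × (paths (19, 10) → (22, 11)) = C(29, 19) · C(4, 3) = 20030010 · 4 = 80120040. Avoidance count = 193536720 − 80120040 = 113416680.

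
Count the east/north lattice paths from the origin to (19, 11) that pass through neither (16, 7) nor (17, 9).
Number of paths = 31712331

Inclusion–exclusion. Total paths: C(30, 19) = 54627300. Through P₁: C(23, 16)·C(7, 3) = 8580495. Through P₂: C(26, 17)·C(4, 2) = 18747300. Since P₁ is strictly southwest of P₂, a monotone path through both must visit P₁ then P₂; paths through both = C(23, 16)·C(3, 1)·C(4, 2) = 4412826. Avoid both = 54627300 − 8580495 − 18747300 + 4412826 = 31712331.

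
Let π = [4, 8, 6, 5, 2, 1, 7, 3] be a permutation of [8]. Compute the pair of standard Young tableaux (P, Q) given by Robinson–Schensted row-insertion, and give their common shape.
P = [1, 3, 7] / [2, 5] / [4] / [6] / [8];  Q = [1, 2, 7] / [3, 8] / [4] / [5] / [6];  common shape = (3, 2, 1, 1, 1)

Row-insert the values π_1, π_2, … into P one at a time, bumping the leftmost entry strictly greater than the inserted value down to the next row. The recording tableau Q records, in position (i, j), the step at which that cell was added to P.
  Insert 4 (step 1): P = [4];  Q = [1]
  Insert 8 (step 2): P = [4, 8];  Q = [1, 2]
  Insert 6 (step 3): P = [4, 6] / [8];  Q = [1, 2] / [3]
  Insert 5 (step 4): P = [4, 5] / [6] / [8];  Q = [1, 2] / [3] / [4]
  Insert 2 (step 5): P = [2, 5] / [4] / [6] / [8];  Q = [1, 2] / [3] / [4] / [5]
  Insert 1 (step 6): P = [1, 5] / [2] / [4] / [6] / [8];  Q = [1, 2] / [3] / [4] / [5] / [6]
  Insert 7 (step 7): P = [1, 5, 7] / [2] / [4] / [6] / [8];  Q = [1, 2, 7] / [3] / [4] / [5] / [6]
  Insert 3 (step 8): P = [1, 3, 7] / [2, 5] / [4] / [6] / [8];  Q = [1, 2, 7] / [3, 8] / [4] / [5] / [6]
Final shape: (3, 2, 1, 1, 1).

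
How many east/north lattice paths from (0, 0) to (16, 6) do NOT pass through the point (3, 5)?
Number of paths = 73829

Total paths from (0, 0) to (16, 6): C(22, 16) = 74613. Paths through (3, 5): (paths (0, 0) → (3, 5)) × (paths (3, 5) → (16, 6)) = C(8, 3) · C(14, 13) = 56 · 14 = 784. Avoidance count = 74613 − 784 = 73829.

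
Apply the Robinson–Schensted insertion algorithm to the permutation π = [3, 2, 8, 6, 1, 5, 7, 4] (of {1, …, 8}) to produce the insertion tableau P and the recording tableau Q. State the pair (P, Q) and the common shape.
P = [1, 4, 7] / [2, 5] / [3, 6] / [8];  Q = [1, 3, 7] / [2, 4] / [5, 6] / [8];  common shape = (3, 2, 2, 1)

Row-insert the values π_1, π_2, … into P one at a time, bumping the leftmost entry strictly greater than the inserted value down to the next row. The recording tableau Q records, in position (i, j), the step at which that cell was added to P.
  Insert 3 (step 1): P = [3];  Q = [1]
  Insert 2 (step 2): P = [2] / [3];  Q = [1] / [2]
  Insert 8 (step 3): P = [2, 8] / [3];  Q = [1, 3] / [2]
  Insert 6 (step 4): P = [2, 6] / [3, 8];  Q = [1, 3] / [2, 4]
  Insert 1 (step 5): P = [1, 6] / [2, 8] / [3];  Q = [1, 3] / [2, 4] / [5]
  Insert 5 (step 6): P = [1, 5] / [2, 6] / [3, 8];  Q = [1, 3] / [2, 4] / [5, 6]
  Insert 7 (step 7): P = [1, 5, 7] / [2, 6] / [3, 8];  Q = [1, 3, 7] / [2, 4] / [5, 6]
  Insert 4 (step 8): P = [1, 4, 7] / [2, 5] / [3, 6] / [8];  Q = [1, 3, 7] / [2, 4] / [5, 6] / [8]
Final shape: (3, 2, 2, 1).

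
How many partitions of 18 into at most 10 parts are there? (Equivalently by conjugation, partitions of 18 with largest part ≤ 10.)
p(18, parts ≤ 10) = 340

Use the recurrence p(n, m) = p(n, m−1) + p(n−m, m): either the largest part is < m (count p(n, m−1)) or the largest part is exactly m (remove one copy of m, count p(n−m, m)). With p(0, ·) = 1 this gives p(18, parts ≤ 10) = 340. (By conjugating Young diagrams, this also counts partitions of 18 into at most 10 parts.)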